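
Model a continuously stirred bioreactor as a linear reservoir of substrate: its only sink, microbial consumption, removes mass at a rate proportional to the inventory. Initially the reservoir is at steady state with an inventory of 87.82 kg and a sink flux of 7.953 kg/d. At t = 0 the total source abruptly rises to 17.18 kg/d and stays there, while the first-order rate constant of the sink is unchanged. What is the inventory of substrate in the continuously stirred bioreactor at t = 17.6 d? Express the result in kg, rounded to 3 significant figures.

169 kg

The sink rate constant is k = F₀/M₀ = 7.953/87.82 = 0.09056 d⁻¹.
Solving dM/dt = F₁ − kM with M(0) = M₀ gives M(t) = F₁/k + (M₀ − F₁/k)·e^(−kt).
F₁/k = 17.18/0.09056 = 189.71 kg; kt = 0.09056 × 17.6 = 1.594, e^(−kt) = 0.2031.
M(17.6) = 189.71 + (87.82 − 189.71) × 0.2031 = 189.71 − 20.70 = 169.01 kg.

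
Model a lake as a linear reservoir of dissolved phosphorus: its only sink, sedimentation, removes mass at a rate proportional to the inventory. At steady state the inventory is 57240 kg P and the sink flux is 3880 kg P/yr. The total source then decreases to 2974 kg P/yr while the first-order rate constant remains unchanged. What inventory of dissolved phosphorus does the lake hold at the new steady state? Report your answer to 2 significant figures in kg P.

44000 kg P

Rate constant k = F/M = 3880 / 57240 = 0.06778 yr⁻¹.
At the new steady state, source = k·M_new ⇒ M_new = 2974 / 0.06778 = 43870 kg P.
(Equivalently M_new = M × F_new/F_old = 57240 × 2974/3880.)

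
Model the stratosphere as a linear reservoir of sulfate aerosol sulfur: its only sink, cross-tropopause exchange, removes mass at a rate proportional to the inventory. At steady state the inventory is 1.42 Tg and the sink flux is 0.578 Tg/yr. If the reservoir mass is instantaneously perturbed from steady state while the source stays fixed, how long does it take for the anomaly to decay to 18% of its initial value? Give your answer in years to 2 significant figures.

4.2 yr

For a linear reservoir the anomaly decays as exp(−t/τ) with τ = M/F = 1.42/0.578 = 2.457 yr.
exp(−t/τ) = 0.18 ⇒ t = −τ ln(0.18) = 2.457 × 1.715 = 4.213 yr.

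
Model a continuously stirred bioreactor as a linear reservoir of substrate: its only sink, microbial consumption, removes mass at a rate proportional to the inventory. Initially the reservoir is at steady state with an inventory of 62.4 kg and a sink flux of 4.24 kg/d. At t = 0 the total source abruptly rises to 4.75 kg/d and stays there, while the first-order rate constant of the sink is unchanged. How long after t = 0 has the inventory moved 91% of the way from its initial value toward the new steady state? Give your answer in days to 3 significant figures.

35.4 d

τ = M₀/F₀ = 62.4/4.24 = 14.72 d.
The remaining gap fraction is e^(−t/τ); 91% covered ⇒ e^(−t/τ) = 0.0900.
t = −τ ln(0.0900) = 14.72 × 2.408 = 35.44 d.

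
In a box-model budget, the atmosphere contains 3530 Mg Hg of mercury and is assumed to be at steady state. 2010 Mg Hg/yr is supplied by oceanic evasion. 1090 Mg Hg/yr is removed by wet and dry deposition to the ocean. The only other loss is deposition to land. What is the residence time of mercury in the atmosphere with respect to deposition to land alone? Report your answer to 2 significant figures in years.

3.8 yr

At steady state ΣF_in = ΣF_out.
ΣF_in = 2010.0 Mg Hg/yr.
Deposition to land flux = ΣF_in − (1090) = 2010.0 − 1090 = 920.0 Mg Hg/yr.
τ = M / F = 3530 / 920.0 = 3.837 yr.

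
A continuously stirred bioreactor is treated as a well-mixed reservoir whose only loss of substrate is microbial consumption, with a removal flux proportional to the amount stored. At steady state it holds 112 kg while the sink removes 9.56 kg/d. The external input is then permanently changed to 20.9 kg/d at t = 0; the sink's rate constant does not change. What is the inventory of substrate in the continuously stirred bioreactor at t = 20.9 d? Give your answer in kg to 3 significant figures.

223 kg

τ = M₀/F₀ = 112/9.56 = 11.72 d; rate constant k = 1/τ.
New steady state M_∞ = F₁/k = F₁·τ = 20.9 × 11.72 = 244.85 kg.
M(t) = M_∞ + (M₀ − M_∞)·e^(−t/τ); t/τ = 20.9/11.72 = 1.784, so e^(−t/τ) = 0.1680.
M(t) = 244.85 − 132.9 × 0.1680 = 222.54 kg.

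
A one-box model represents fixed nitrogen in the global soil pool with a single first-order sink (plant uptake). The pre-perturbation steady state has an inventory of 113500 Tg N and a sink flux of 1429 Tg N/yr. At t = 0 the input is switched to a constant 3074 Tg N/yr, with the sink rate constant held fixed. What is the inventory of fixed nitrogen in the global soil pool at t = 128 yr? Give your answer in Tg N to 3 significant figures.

Residence time τ = M₀/F₀ = 79.43 yr. The eventual steady state is M_∞ = M₀·(F₁/F₀) = 113500 × 3074/1429 = 244160 Tg N.
The anomaly ΔM(t) = M(t) − M_∞ decays as ΔM₀·e^(−t/τ) with ΔM₀ = 113500 − 244160 = −130700 Tg N.
At t = 128 yr, e^(−t/τ) = e^(−1.612) = 0.1996, so ΔM = −26080 Tg N and M = 244160 − 26080 = 218080 Tg N.

218000 Tg N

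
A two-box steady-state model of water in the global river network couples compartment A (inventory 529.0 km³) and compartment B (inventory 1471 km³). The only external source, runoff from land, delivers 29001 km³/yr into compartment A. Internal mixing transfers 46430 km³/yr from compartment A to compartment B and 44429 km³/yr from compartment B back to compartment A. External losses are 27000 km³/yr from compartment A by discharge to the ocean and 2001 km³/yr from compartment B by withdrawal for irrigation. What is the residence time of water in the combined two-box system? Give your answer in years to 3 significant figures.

For the system as a whole, the A↔B exchange is internal and contributes nothing to the throughput; only the external sinks remove mass.
M_total = 529.0 + 1471 = 2000.0 km³.
ΣF_external_out = 27000 + 2001 = 29001 km³/yr.
τ = M_total / ΣF_ext = 2000.0 / 29001 = 0.06896 yr.

0.0690 yr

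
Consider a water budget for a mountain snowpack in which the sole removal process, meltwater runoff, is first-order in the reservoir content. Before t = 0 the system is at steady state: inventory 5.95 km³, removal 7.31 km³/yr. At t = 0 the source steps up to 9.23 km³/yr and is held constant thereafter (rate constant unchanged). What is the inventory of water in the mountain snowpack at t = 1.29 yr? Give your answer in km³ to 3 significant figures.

The sink rate constant is k = F₀/M₀ = 7.31/5.95 = 1.229 yr⁻¹.
Solving dM/dt = F₁ − kM with M(0) = M₀ gives M(t) = F₁/k + (M₀ − F₁/k)·e^(−kt).
F₁/k = 9.23/1.229 = 7.5128 km³; kt = 1.229 × 1.29 = 1.585, e^(−kt) = 0.2050.
M(1.29) = 7.5128 + (5.95 − 7.5128) × 0.2050 = 7.5128 − 0.3203 = 7.1925 km³.

7.19 km³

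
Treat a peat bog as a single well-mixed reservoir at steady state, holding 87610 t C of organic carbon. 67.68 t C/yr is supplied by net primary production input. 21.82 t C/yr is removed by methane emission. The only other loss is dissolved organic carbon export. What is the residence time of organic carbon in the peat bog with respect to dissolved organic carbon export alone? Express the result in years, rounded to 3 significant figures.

1910 yr

At steady state ΣF_in = ΣF_out.
ΣF_in = 67.680 t C/yr.
Dissolved organic carbon export flux = ΣF_in − (21.82) = 67.680 − 21.82 = 45.86 t C/yr.
τ = M / F = 87610 / 45.86 = 1910 yr.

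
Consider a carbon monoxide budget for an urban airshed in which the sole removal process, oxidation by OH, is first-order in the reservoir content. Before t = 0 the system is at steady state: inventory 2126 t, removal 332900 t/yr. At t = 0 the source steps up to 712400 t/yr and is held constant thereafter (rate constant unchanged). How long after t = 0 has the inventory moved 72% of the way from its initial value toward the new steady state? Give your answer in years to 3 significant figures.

τ = M₀/F₀ = 2126/332900 = 0.006386 yr.
The remaining gap fraction is e^(−t/τ); 72% covered ⇒ e^(−t/τ) = 0.280.
t = −τ ln(0.280) = 0.006386 × 1.273 = 0.008130 yr.

0.00813 yr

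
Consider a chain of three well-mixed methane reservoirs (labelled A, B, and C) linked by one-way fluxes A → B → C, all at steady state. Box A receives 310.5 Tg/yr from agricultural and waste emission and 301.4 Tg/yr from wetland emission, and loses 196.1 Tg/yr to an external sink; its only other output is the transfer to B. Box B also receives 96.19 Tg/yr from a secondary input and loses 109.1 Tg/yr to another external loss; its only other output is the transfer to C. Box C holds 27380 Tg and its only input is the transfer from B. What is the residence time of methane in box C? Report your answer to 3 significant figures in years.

Box A: F(A→B) = (310.5 + 301.4) − 196.1 = 415.80 Tg/yr.
Box B: F(B→C) = (415.80 + 96.19) − 109.1 = 402.89 Tg/yr.
Box C throughput = its input = 402.89 Tg/yr; τ = 27380 / 402.89 = 67.96 yr.

68.0 yr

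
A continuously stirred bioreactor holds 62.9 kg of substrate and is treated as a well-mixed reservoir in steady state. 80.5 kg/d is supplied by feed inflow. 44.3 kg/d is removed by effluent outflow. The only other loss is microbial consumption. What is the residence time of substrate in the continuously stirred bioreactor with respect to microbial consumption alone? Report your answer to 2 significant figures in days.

1.7 d

At steady state ΣF_in = ΣF_out.
ΣF_in = 80.500 kg/d.
Microbial consumption flux = ΣF_in − (44.3) = 80.500 − 44.30 = 36.20 kg/d.
τ = M / F = 62.9 / 36.20 = 1.738 d.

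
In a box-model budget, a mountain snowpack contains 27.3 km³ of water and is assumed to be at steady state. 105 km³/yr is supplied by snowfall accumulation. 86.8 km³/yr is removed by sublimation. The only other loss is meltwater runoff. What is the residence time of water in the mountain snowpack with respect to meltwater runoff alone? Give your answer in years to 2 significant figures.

1.5 yr

At steady state ΣF_in = ΣF_out.
ΣF_in = 105.00 km³/yr.
Meltwater runoff flux = ΣF_in − (86.8) = 105.00 − 86.80 = 18.20 km³/yr.
τ = M / F = 27.3 / 18.20 = 1.500 yr.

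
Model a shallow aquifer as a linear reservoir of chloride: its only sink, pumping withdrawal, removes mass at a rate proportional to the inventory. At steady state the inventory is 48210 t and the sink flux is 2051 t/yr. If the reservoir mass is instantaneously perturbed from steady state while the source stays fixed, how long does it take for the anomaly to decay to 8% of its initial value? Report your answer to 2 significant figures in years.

59 yr

For a linear reservoir the anomaly decays as exp(−t/τ) with τ = M/F = 48210/2051 = 23.51 yr.
exp(−t/τ) = 0.08 ⇒ t = −τ ln(0.08) = 23.51 × 2.526 = 59.37 yr.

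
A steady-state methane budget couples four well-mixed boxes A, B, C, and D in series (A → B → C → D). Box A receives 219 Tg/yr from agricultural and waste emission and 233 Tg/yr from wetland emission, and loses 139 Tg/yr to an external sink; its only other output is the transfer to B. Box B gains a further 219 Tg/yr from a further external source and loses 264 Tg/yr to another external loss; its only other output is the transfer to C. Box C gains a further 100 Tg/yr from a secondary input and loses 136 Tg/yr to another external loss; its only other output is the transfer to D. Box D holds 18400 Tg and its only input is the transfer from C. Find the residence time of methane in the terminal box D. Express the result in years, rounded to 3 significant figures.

79.3 yr

Box A: F(A→B) = (219 + 233) − 139 = 313.00 Tg/yr.
Box B: F(B→C) = (313.00 + 219) − 264 = 268.00 Tg/yr.
Box C: F(C→D) = (268.00 + 100) − 136 = 232.00 Tg/yr.
Box D throughput = its input = 232.00 Tg/yr; τ = 18400 / 232.00 = 79.31 yr.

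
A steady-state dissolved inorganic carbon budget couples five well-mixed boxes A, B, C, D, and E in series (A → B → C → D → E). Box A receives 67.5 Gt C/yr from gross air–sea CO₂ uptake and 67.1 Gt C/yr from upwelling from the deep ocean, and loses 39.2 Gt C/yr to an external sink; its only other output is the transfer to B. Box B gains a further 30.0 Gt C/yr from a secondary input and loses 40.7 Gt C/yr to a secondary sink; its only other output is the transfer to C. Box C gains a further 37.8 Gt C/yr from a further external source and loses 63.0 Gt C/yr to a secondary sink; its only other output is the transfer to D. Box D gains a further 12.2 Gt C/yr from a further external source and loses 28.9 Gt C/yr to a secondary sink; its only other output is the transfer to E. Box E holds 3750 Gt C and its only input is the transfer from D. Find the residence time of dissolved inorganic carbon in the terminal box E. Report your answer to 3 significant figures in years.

Box A: F(A→B) = (67.5 + 67.1) − 39.2 = 95.400 Gt C/yr.
Box B: F(B→C) = (95.400 + 30.0) − 40.7 = 84.700 Gt C/yr.
Box C: F(C→D) = (84.700 + 37.8) − 63.0 = 59.500 Gt C/yr.
Box D: F(D→E) = (59.500 + 12.2) − 28.9 = 42.800 Gt C/yr.
Box E throughput = its input = 42.800 Gt C/yr; τ = 3750 / 42.800 = 87.62 yr.

87.6 yr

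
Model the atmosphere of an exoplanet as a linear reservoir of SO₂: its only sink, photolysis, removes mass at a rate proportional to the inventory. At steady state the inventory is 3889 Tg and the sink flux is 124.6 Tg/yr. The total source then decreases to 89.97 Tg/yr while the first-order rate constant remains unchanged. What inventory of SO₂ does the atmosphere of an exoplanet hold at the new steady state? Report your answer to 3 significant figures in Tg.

Rate constant k = F/M = 124.6 / 3889 = 0.03204 yr⁻¹.
At the new steady state, source = k·M_new ⇒ M_new = 89.97 / 0.03204 = 2808 Tg.
(Equivalently M_new = M × F_new/F_old = 3889 × 89.97/124.6.)

2810 Tg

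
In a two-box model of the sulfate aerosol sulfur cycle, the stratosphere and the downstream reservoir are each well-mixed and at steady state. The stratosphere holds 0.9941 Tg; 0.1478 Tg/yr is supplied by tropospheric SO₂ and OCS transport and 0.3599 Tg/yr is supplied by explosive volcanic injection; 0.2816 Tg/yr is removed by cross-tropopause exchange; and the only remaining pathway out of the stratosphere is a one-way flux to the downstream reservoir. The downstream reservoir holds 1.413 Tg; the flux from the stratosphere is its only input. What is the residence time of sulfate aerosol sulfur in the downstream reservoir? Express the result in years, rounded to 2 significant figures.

Balance the stratosphere: ΣF_in = 0.1478 + 0.3599 = 0.50770 Tg/yr.
Flux to the downstream reservoir = ΣF_in − (0.2816) = 0.22610 Tg/yr.
At steady state the output of the downstream reservoir equals its input, 0.22610 Tg/yr.
τ = M / F = 1.413 / 0.22610 = 6.249 yr.

6.2 yr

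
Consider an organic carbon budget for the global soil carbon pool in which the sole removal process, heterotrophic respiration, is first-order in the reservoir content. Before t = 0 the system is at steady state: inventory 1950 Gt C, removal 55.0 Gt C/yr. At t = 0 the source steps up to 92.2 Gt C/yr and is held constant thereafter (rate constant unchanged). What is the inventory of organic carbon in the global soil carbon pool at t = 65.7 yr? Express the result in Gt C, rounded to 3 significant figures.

3060 Gt C

Residence time τ = M₀/F₀ = 35.45 yr. The eventual steady state is M_∞ = M₀·(F₁/F₀) = 1950 × 92.2/55.0 = 3268.9 Gt C.
The anomaly ΔM(t) = M(t) − M_∞ decays as ΔM₀·e^(−t/τ) with ΔM₀ = 1950 − 3268.9 = −1319 Gt C.
At t = 65.7 yr, e^(−t/τ) = e^(−1.853) = 0.1568, so ΔM = −206.7 Gt C and M = 3268.9 − 206.7 = 3062.2 Gt C.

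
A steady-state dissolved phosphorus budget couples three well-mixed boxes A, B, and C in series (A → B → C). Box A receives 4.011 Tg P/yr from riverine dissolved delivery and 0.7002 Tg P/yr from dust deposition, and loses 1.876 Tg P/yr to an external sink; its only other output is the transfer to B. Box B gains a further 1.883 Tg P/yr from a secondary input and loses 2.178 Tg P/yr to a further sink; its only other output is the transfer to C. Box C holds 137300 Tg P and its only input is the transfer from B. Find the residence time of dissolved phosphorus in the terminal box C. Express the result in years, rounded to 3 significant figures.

Box A: F(A→B) = (4.011 + 0.7002) − 1.876 = 2.8352 Tg P/yr.
Box B: F(B→C) = (2.8352 + 1.883) − 2.178 = 2.5402 Tg P/yr.
Box C throughput = its input = 2.5402 Tg P/yr; τ = 137300 / 2.5402 = 54050 yr.

54100 yr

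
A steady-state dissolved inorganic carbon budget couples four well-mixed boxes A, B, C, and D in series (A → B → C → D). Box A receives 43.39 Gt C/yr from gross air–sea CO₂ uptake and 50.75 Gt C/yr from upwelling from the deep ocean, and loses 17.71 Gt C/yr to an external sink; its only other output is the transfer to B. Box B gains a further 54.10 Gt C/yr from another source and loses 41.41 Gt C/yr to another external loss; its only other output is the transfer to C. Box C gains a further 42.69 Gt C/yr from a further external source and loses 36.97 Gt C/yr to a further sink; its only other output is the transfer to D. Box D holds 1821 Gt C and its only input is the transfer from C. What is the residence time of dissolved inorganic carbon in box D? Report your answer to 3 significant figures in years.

19.2 yr

Box A: F(A→B) = (43.39 + 50.75) − 17.71 = 76.430 Gt C/yr.
Box B: F(B→C) = (76.430 + 54.10) − 41.41 = 89.120 Gt C/yr.
Box C: F(C→D) = (89.120 + 42.69) − 36.97 = 94.840 Gt C/yr.
Box D throughput = its input = 94.840 Gt C/yr; τ = 1821 / 94.840 = 19.20 yr.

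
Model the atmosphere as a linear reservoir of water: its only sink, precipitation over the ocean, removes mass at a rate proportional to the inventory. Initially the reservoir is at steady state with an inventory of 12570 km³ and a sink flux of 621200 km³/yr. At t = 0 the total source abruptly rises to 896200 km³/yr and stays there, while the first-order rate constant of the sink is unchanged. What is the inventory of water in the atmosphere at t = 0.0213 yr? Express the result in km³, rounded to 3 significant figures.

The sink rate constant is k = F₀/M₀ = 621200/12570 = 49.42 yr⁻¹.
Solving dM/dt = F₁ − kM with M(0) = M₀ gives M(t) = F₁/k + (M₀ − F₁/k)·e^(−kt).
F₁/k = 896200/49.42 = 18135 km³; kt = 49.42 × 0.0213 = 1.053, e^(−kt) = 0.3490.
M(0.0213) = 18135 + (12570 − 18135) × 0.3490 = 18135 − 1942 = 16192 km³.

16200 km³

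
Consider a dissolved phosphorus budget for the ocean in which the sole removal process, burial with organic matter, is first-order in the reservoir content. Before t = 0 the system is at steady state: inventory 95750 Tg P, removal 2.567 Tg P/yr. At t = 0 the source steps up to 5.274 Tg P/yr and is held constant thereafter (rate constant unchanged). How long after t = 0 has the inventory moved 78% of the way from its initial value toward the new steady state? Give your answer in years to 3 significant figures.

56500 yr

τ = M₀/F₀ = 95750/2.567 = 37300 yr.
The remaining gap fraction is e^(−t/τ); 78% covered ⇒ e^(−t/τ) = 0.220.
t = −τ ln(0.220) = 37300 × 1.514 = 56480 yr.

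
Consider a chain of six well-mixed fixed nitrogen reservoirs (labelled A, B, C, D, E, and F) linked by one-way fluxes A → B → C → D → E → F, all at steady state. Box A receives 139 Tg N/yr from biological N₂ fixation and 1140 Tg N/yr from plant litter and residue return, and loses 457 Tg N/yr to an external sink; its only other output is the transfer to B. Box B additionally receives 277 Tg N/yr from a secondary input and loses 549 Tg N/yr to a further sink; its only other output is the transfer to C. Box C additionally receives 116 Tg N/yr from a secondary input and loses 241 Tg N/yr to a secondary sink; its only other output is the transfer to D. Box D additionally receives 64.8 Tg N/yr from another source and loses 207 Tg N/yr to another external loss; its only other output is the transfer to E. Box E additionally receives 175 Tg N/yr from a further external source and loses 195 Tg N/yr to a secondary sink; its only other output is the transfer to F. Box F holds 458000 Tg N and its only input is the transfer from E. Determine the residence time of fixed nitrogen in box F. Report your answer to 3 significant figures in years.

1740 yr

Box A: F(A→B) = (139 + 1140) − 457 = 822.00 Tg N/yr.
Box B: F(B→C) = (822.00 + 277) − 549 = 550.00 Tg N/yr.
Box C: F(C→D) = (550.00 + 116) − 241 = 425.00 Tg N/yr.
Box D: F(D→E) = (425.00 + 64.8) − 207 = 282.80 Tg N/yr.
Box E: F(E→F) = (282.80 + 175) − 195 = 262.80 Tg N/yr.
Box F throughput = its input = 262.80 Tg N/yr; τ = 458000 / 262.80 = 1743 yr.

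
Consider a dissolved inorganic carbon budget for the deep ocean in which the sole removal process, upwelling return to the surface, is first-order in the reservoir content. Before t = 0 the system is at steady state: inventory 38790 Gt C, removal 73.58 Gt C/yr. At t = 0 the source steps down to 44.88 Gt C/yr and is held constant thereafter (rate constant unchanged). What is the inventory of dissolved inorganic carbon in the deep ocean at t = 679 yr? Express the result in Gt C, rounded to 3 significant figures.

The sink rate constant is k = F₀/M₀ = 73.58/38790 = 0.001897 yr⁻¹.
Solving dM/dt = F₁ − kM with M(0) = M₀ gives M(t) = F₁/k + (M₀ − F₁/k)·e^(−kt).
F₁/k = 44.88/0.001897 = 23660 Gt C; kt = 0.001897 × 679 = 1.288, e^(−kt) = 0.2758.
M(679) = 23660 + (38790 − 23660) × 0.2758 = 23660 + 4173 = 27833 Gt C.

27800 Gt C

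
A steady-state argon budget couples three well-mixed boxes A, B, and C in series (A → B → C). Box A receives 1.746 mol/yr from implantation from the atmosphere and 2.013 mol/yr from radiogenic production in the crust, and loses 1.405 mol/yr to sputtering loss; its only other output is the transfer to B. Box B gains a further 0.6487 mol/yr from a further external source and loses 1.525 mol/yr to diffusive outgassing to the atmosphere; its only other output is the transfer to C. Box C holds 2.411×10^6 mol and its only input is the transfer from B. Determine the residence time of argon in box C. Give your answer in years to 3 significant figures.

Box A: F(A→B) = (1.746 + 2.013) − 1.405 = 2.3540 mol/yr.
Box B: F(B→C) = (2.3540 + 0.6487) − 1.525 = 1.4777 mol/yr.
Box C throughput = its input = 1.4777 mol/yr; τ = 2.411×10^6 / 1.4777 = 1.632×10^6 yr.

1.63×10^6 yr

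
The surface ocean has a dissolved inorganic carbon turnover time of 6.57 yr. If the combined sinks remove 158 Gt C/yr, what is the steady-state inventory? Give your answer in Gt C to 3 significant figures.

τ = M/F ⇒ M = τ × F = 6.57 × 158 = 1038 Gt C.

1040 Gt C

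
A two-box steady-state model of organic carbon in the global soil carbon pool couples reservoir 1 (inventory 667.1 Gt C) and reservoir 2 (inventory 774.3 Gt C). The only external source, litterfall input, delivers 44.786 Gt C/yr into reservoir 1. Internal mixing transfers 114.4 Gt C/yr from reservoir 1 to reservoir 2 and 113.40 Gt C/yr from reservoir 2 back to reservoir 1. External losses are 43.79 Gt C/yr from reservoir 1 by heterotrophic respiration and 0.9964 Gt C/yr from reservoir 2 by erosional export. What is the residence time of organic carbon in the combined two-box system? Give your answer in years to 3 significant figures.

Residence time in the combined system uses the total inventory and the total *external* removal — internal exchanges between the two boxes cancel.
M_total = 667.1 + 774.3 = 1441.4 Gt C.
ΣF_external_out = 43.79 + 0.9964 = 44.786 Gt C/yr.
τ = M_total / ΣF_ext = 1441.4 / 44.786 = 32.18 yr.

32.2 yr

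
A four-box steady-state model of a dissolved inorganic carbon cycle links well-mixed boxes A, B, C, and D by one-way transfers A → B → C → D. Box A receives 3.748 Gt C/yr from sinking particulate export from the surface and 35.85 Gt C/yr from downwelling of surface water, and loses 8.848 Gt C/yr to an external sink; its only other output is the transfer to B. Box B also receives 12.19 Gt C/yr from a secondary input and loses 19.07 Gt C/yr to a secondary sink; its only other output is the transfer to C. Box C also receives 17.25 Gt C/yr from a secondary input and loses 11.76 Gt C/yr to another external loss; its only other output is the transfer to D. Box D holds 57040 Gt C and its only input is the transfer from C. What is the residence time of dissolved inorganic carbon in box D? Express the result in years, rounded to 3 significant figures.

1940 yr

Box A: F(A→B) = (3.748 + 35.85) − 8.848 = 30.750 Gt C/yr.
Box B: F(B→C) = (30.750 + 12.19) − 19.07 = 23.870 Gt C/yr.
Box C: F(C→D) = (23.870 + 17.25) − 11.76 = 29.360 Gt C/yr.
Box D throughput = its input = 29.360 Gt C/yr; τ = 57040 / 29.360 = 1943 yr.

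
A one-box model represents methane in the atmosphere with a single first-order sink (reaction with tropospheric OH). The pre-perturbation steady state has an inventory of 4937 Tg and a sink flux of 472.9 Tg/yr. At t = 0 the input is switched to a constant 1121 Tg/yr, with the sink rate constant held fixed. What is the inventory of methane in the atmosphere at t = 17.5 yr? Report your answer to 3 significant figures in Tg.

The sink rate constant is k = F₀/M₀ = 472.9/4937 = 0.09579 yr⁻¹.
Solving dM/dt = F₁ − kM with M(0) = M₀ gives M(t) = F₁/k + (M₀ − F₁/k)·e^(−kt).
F₁/k = 1121/0.09579 = 11703 Tg; kt = 0.09579 × 17.5 = 1.676, e^(−kt) = 0.1871.
M(17.5) = 11703 + (4937 − 11703) × 0.1871 = 11703 − 1266 = 10437 Tg.

10400 Tg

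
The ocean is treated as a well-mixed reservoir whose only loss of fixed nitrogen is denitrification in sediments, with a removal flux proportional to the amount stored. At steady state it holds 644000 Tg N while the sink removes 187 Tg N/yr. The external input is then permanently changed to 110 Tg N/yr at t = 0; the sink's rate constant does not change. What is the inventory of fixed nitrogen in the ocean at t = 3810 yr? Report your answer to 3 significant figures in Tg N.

467000 Tg N

Residence time τ = M₀/F₀ = 3444 yr. The eventual steady state is M_∞ = M₀·(F₁/F₀) = 644000 × 110/187 = 378820 Tg N.
The anomaly ΔM(t) = M(t) − M_∞ decays as ΔM₀·e^(−t/τ) with ΔM₀ = 644000 − 378820 = 265200 Tg N.
At t = 3810 yr, e^(−t/τ) = e^(−1.106) = 0.3308, so ΔM = 87710 Tg N and M = 378820 + 87710 = 466540 Tg N.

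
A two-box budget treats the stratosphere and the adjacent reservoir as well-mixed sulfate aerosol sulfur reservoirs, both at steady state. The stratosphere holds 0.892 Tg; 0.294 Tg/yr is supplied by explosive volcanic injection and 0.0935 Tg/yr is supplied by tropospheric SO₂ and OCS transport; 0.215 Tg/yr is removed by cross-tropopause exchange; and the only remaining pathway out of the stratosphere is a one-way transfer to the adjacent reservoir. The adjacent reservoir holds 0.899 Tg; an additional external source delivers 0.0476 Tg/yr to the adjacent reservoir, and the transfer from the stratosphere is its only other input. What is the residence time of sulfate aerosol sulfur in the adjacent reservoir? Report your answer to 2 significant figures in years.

Balance the stratosphere: ΣF_in = 0.294 + 0.0935 = 0.38750 Tg/yr.
Transfer to the adjacent reservoir = ΣF_in − (0.215) = 0.17250 Tg/yr.
Total input to the adjacent reservoir = 0.17250 + 0.0476 = 0.22010 Tg/yr; at steady state this equals its total output.
τ = M / F = 0.899 / 0.22010 = 4.085 yr.

4.1 yr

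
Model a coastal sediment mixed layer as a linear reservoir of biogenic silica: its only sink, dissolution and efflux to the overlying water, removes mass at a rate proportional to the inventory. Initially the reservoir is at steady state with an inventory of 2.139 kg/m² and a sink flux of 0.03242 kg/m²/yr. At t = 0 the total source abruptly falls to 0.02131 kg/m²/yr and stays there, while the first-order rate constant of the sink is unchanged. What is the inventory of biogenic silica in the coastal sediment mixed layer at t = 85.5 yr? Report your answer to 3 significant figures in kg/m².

τ = M₀/F₀ = 2.139/0.03242 = 65.98 yr; rate constant k = 1/τ.
New steady state M_∞ = F₁/k = F₁·τ = 0.02131 × 65.98 = 1.4060 kg/m².
M(t) = M_∞ + (M₀ − M_∞)·e^(−t/τ); t/τ = 85.5/65.98 = 1.296, so e^(−t/τ) = 0.2737.
M(t) = 1.4060 + 0.7330 × 0.2737 = 1.6066 kg/m².

1.61 kg/m²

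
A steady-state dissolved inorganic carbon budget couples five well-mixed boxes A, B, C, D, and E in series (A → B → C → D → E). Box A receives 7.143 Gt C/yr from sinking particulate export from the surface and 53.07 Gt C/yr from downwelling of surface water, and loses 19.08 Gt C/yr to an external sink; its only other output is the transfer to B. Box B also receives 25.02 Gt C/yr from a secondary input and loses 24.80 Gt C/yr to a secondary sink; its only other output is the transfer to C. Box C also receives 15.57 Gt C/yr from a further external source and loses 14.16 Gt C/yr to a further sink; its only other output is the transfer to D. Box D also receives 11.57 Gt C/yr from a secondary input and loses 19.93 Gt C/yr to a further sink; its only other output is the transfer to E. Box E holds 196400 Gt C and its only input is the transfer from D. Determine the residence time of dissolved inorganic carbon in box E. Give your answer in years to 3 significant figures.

Box A: F(A→B) = (7.143 + 53.07) − 19.08 = 41.133 Gt C/yr.
Box B: F(B→C) = (41.133 + 25.02) − 24.80 = 41.353 Gt C/yr.
Box C: F(C→D) = (41.353 + 15.57) − 14.16 = 42.763 Gt C/yr.
Box D: F(D→E) = (42.763 + 11.57) − 19.93 = 34.403 Gt C/yr.
Box E throughput = its input = 34.403 Gt C/yr; τ = 196400 / 34.403 = 5709 yr.

5710 yr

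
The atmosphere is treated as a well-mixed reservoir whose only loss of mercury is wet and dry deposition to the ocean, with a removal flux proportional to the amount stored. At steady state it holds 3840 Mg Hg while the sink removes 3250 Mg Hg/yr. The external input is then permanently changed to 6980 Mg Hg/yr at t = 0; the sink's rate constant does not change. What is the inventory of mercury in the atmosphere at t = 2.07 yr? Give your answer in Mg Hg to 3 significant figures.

The sink rate constant is k = F₀/M₀ = 3250/3840 = 0.8464 yr⁻¹.
Solving dM/dt = F₁ − kM with M(0) = M₀ gives M(t) = F₁/k + (M₀ − F₁/k)·e^(−kt).
F₁/k = 6980/0.8464 = 8247.1 Mg Hg; kt = 0.8464 × 2.07 = 1.752, e^(−kt) = 0.1734.
M(2.07) = 8247.1 + (3840 − 8247.1) × 0.1734 = 8247.1 − 764.4 = 7482.8 Mg Hg.

7480 Mg Hg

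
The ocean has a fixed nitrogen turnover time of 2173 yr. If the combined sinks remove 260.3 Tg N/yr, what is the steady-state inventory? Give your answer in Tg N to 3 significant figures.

566000 Tg N

τ = M/F ⇒ M = τ × F = 2173 × 260.3 = 565600 Tg N.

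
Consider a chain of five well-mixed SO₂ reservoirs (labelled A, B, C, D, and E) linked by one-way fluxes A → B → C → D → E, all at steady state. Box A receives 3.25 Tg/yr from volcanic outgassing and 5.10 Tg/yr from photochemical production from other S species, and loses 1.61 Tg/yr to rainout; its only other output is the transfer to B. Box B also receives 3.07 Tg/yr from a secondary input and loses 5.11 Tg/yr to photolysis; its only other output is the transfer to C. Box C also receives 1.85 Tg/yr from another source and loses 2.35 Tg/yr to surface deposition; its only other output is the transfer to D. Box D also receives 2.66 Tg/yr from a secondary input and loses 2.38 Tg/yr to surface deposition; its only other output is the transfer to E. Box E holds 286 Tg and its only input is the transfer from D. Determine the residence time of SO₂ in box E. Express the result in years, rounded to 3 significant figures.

63.8 yr

Box A: F(A→B) = (3.25 + 5.10) − 1.61 = 6.7400 Tg/yr.
Box B: F(B→C) = (6.7400 + 3.07) − 5.11 = 4.7000 Tg/yr.
Box C: F(C→D) = (4.7000 + 1.85) − 2.35 = 4.2000 Tg/yr.
Box D: F(D→E) = (4.2000 + 2.66) − 2.38 = 4.4800 Tg/yr.
Box E throughput = its input = 4.4800 Tg/yr; τ = 286 / 4.4800 = 63.84 yr.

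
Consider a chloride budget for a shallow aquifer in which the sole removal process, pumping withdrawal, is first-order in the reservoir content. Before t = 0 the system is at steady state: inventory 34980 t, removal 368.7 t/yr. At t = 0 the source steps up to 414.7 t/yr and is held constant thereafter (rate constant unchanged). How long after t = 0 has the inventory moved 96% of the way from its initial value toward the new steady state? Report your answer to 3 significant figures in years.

τ = M₀/F₀ = 34980/368.7 = 94.87 yr.
The remaining gap fraction is e^(−t/τ); 96% covered ⇒ e^(−t/τ) = 0.0400.
t = −τ ln(0.0400) = 94.87 × 3.219 = 305.4 yr.

305 yr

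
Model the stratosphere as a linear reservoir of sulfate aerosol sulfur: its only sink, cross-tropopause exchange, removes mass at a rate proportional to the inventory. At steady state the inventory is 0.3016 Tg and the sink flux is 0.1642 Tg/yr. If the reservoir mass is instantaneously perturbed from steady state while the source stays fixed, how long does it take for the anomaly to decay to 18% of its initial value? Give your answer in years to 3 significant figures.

For a linear reservoir the anomaly decays as exp(−t/τ) with τ = M/F = 0.3016/0.1642 = 1.837 yr.
exp(−t/τ) = 0.18 ⇒ t = −τ ln(0.18) = 1.837 × 1.715 = 3.150 yr.

3.15 yr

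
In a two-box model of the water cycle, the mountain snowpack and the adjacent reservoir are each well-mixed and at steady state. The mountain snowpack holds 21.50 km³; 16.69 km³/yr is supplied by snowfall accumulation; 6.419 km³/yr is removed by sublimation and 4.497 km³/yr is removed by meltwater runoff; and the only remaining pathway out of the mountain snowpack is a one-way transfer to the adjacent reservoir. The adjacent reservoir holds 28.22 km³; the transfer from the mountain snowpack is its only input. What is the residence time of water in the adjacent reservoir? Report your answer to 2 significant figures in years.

Balance the mountain snowpack: ΣF_in = 16.690 km³/yr.
Transfer to the adjacent reservoir = ΣF_in − (6.419 + 4.497) = 5.7740 km³/yr.
At steady state the output of the adjacent reservoir equals its input, 5.7740 km³/yr.
τ = M / F = 28.22 / 5.7740 = 4.887 yr.

4.9 yr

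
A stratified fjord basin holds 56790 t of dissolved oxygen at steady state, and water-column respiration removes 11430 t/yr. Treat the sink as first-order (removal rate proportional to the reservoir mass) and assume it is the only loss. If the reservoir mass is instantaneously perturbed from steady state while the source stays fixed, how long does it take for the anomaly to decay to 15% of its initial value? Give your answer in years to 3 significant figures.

9.43 yr

For a linear reservoir the anomaly decays as exp(−t/τ) with τ = M/F = 56790/11430 = 4.969 yr.
exp(−t/τ) = 0.15 ⇒ t = −τ ln(0.15) = 4.969 × 1.897 = 9.426 yr.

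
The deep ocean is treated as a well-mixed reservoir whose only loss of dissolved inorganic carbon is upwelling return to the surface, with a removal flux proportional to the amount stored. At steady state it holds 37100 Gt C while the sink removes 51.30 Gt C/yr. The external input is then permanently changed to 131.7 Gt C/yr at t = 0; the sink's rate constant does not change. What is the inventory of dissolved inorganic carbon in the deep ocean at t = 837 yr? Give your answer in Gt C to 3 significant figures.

The sink rate constant is k = F₀/M₀ = 51.30/37100 = 0.001383 yr⁻¹.
Solving dM/dt = F₁ − kM with M(0) = M₀ gives M(t) = F₁/k + (M₀ − F₁/k)·e^(−kt).
F₁/k = 131.7/0.001383 = 95245 Gt C; kt = 0.001383 × 837 = 1.157, e^(−kt) = 0.3143.
M(837) = 95245 + (37100 − 95245) × 0.3143 = 95245 − 18280 = 76969 Gt C.

77000 Gt C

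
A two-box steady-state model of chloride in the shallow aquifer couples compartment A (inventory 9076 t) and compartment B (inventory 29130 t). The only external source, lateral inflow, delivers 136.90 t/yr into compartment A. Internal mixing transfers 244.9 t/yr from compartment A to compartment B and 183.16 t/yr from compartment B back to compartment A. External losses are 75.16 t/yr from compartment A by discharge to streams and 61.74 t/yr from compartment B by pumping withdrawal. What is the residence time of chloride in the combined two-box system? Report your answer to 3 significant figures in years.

279 yr

Residence time in the combined system uses the total inventory and the total *external* removal — internal exchanges between the two boxes cancel.
M_total = 9076 + 29130 = 38206 t.
ΣF_external_out = 75.16 + 61.74 = 136.90 t/yr.
τ = M_total / ΣF_ext = 38206 / 136.90 = 279.1 yr.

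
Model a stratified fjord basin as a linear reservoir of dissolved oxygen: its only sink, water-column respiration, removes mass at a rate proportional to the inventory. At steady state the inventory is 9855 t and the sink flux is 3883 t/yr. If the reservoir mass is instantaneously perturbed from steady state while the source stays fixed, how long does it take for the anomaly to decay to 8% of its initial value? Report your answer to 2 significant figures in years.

6.4 yr

For a linear reservoir the anomaly decays as exp(−t/τ) with τ = M/F = 9855/3883 = 2.538 yr.
exp(−t/τ) = 0.08 ⇒ t = −τ ln(0.08) = 2.538 × 2.526 = 6.410 yr.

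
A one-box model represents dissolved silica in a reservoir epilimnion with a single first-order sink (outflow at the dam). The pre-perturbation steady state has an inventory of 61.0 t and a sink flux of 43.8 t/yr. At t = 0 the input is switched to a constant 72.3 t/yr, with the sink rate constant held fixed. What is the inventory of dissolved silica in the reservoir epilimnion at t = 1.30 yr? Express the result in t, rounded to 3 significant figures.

Residence time τ = M₀/F₀ = 1.393 yr. The eventual steady state is M_∞ = M₀·(F₁/F₀) = 61.0 × 72.3/43.8 = 100.69 t.
The anomaly ΔM(t) = M(t) − M_∞ decays as ΔM₀·e^(−t/τ) with ΔM₀ = 61.0 − 100.69 = −39.69 t.
At t = 1.30 yr, e^(−t/τ) = e^(−0.9334) = 0.3932, so ΔM = −15.61 t and M = 100.69 − 15.61 = 85.085 t.

85.1 t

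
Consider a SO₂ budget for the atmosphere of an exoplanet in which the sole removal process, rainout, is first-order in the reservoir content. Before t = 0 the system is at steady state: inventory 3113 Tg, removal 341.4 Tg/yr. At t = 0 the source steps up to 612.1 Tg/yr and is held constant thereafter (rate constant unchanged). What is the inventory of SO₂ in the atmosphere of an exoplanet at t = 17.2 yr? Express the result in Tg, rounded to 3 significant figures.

5210 Tg

Residence time τ = M₀/F₀ = 9.118 yr. The eventual steady state is M_∞ = M₀·(F₁/F₀) = 3113 × 612.1/341.4 = 5581.3 Tg.
The anomaly ΔM(t) = M(t) − M_∞ decays as ΔM₀·e^(−t/τ) with ΔM₀ = 3113 − 5581.3 = −2468 Tg.
At t = 17.2 yr, e^(−t/τ) = e^(−1.886) = 0.1516, so ΔM = −374.3 Tg and M = 5581.3 − 374.3 = 5207.1 Tg.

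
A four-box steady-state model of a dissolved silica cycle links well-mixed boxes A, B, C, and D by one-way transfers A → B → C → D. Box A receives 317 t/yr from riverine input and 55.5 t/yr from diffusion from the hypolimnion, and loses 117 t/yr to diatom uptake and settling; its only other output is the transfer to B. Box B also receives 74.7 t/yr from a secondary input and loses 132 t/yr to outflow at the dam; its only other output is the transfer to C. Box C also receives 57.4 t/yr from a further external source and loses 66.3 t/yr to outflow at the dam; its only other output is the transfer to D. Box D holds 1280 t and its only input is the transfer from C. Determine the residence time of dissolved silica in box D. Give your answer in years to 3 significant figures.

Box A: F(A→B) = (317 + 55.5) − 117 = 255.50 t/yr.
Box B: F(B→C) = (255.50 + 74.7) − 132 = 198.20 t/yr.
Box C: F(C→D) = (198.20 + 57.4) − 66.3 = 189.30 t/yr.
Box D throughput = its input = 189.30 t/yr; τ = 1280 / 189.30 = 6.762 yr.

6.76 yr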